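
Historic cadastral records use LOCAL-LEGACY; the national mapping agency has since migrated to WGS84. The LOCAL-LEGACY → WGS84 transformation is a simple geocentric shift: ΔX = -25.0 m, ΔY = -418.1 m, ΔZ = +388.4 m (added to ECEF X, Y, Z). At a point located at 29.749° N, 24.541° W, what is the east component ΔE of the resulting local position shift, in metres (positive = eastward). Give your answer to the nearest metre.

At φ = 29.749°, λ = -24.541°: sin φ = 0.496201, cos φ = 0.868207, sin λ = -0.415344, cos λ = 0.909664.
ΔE = −sin λ·ΔX + cos λ·ΔY = −(-0.415344)·(-25.0) + (0.909664)·(-418.1) = -390.71 m.

ΔE = -391 m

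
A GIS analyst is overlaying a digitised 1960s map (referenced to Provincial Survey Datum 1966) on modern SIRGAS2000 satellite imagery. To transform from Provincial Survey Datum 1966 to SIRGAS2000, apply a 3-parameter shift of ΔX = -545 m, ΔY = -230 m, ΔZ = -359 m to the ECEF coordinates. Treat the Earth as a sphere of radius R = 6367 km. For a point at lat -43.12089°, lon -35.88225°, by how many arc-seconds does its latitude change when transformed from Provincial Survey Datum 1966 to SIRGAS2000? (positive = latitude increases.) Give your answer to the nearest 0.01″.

Δφ = -15.28″

sin φ = -0.683540, cos φ = 0.729913, sin λ = -0.586121, cos λ = 0.810223.
North component: ΔN = −sin φ cos λ·ΔX − sin φ sin λ·ΔY + cos φ·ΔZ = −(-0.683540)(0.810223)(-545) − (-0.683540)(-0.586121)(-230) + (0.729913)(-359) = -471.72 m.
1° of latitude spans πR/180 = 111125 m, so Δφ = -471.72 / 111125 × 3600 = -15.282″.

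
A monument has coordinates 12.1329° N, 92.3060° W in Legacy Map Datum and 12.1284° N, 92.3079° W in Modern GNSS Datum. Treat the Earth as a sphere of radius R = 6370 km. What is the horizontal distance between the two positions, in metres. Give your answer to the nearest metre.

Δφ = 12.1284° − 12.1329° = -0.0045°; Δλ = -92.3079° − -92.3060° = -0.0019°.
1° along a meridian = πR/180 = 111177 m.
ΔN = Δφ × 111177 = -500.3 m; ΔE = Δλ × 111177 × cos(12.1329°) = -0.0019 × 111177 × 0.977663 = -206.5 m.
Distance = √(ΔE² + ΔN²) = √((-206.5)² + (-500.3)²) = 541.2 m.

541 m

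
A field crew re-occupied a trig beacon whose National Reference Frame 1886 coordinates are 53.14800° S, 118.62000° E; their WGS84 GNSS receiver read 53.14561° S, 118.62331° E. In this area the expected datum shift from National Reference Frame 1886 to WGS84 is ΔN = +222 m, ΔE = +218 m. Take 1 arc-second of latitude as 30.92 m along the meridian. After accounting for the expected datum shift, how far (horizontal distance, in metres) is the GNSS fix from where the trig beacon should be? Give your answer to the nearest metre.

Observed coordinate differences: Δφ = +0.00239°, Δλ = +0.00331°.
Converting to metres (1° lat = 111312 m, cos φ = 0.599750): observed ΔN = 266.0 m, observed ΔE = 221.0 m.
Subtracting the expected shift leaves a residual of 266.0 − (222) = 44.0 m north and 221.0 − (218) = 3.0 m east.
Residual distance = √(44.0² + 3.0²) = 44.1 m.

44 m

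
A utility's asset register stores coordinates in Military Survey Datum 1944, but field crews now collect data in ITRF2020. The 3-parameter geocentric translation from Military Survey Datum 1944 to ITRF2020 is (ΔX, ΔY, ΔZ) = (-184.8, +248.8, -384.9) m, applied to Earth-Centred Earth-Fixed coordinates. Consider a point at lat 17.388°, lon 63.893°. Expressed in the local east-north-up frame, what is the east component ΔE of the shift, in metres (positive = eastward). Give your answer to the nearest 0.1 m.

ΔE = 275.4 m

The local east axis at (φ, λ) is (−sin λ, cos λ, 0), so ΔE = −sin(63.893°)·(-184.8) + cos(63.893°)·248.8 = 275.43 m.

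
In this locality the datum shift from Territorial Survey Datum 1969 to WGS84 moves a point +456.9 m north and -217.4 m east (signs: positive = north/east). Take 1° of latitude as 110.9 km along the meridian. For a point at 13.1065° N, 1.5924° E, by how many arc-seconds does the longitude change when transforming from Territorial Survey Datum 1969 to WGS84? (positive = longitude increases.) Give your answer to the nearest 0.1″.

Δλ = -7.2″

At latitude 13.1065°, cos φ = 0.973950.
1° of longitude at this latitude = 110.9 × cos φ = 108.01 km, so Δλ = -217.4 / 108011.1 = -0.0020128° = -7.246″.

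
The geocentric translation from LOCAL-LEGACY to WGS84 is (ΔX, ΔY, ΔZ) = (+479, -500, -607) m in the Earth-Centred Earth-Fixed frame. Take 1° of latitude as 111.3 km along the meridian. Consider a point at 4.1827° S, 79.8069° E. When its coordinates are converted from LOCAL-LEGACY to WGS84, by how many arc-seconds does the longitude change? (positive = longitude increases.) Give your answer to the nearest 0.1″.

sin φ = -0.072937, cos φ = 0.997337, sin λ = 0.984217, cos λ = 0.176966.
East component: ΔE = −sin λ·ΔX + cos λ·ΔY = −(0.984217)(479) + (0.176966)(-500) = -559.92 m.
1° of latitude spans 111300 m; at latitude φ, 1° of longitude spans that × cos φ = 111003.6 m, so Δλ = -559.92 / 111003.6 × 3600 = -18.159″.

Δλ = -18.2″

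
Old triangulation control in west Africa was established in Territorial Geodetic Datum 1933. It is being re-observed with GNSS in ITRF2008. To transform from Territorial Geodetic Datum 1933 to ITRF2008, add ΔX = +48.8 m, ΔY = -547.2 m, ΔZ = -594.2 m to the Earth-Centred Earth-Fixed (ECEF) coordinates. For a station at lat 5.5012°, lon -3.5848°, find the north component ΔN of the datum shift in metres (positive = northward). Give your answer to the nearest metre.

The local north axis is (−sin φ cos λ, −sin φ sin λ, cos φ), giving ΔN = -4.669 − 3.280 − 591.463 = -599.41 m.

ΔN = -599 m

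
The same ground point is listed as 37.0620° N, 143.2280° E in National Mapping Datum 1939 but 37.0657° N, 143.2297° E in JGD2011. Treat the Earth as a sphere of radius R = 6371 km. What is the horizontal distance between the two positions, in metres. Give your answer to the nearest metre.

Δφ = 37.0657° − 37.0620° = +0.0037°; Δλ = 143.2297° − 143.2280° = +0.0017°.
1° along a meridian = πR/180 = 111195 m.
ΔN = Δφ × 111195 = 411.4 m; ΔE = Δλ × 111195 × cos(37.0620°) = +0.0017 × 111195 × 0.797984 = 150.8 m.
Distance = √(ΔE² + ΔN²) = √(150.8² + 411.4²) = 438.2 m.

438 m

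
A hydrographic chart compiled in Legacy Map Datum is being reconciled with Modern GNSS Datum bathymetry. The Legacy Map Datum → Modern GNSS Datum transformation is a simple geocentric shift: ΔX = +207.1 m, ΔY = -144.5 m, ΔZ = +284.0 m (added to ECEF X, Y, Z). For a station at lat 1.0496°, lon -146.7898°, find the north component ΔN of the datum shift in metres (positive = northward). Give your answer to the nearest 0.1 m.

ΔN = 285.7 m

The local north axis is (−sin φ cos λ, −sin φ sin λ, cos φ), giving ΔN = 3.174 − 1.450 + 283.952 = 285.68 m.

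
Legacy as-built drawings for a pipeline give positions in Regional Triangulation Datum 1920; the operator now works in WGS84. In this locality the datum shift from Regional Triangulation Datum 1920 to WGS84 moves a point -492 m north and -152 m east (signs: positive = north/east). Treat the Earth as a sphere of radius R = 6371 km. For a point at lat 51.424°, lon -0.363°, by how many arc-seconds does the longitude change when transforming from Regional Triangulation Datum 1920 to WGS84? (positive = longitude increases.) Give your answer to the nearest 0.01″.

Δλ = -7.89″

At latitude 51.424°, cos φ = 0.623552.
One radian of longitude at latitude φ spans R cos φ, so Δλ = ΔE / (R cos φ) = -152.0 / (6371000 × 0.623552) = -3.8262e-05 rad = -7.892″.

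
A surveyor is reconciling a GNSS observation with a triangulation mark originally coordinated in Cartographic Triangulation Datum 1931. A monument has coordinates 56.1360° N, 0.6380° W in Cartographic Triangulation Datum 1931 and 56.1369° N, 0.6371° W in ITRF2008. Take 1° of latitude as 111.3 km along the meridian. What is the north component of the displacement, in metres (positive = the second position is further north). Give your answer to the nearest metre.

Δφ = 56.1369° − 56.1360° = +0.0009°; Δλ = -0.6371° − -0.6380° = +0.0009°.
ΔN = Δφ × 111300 = 100.2 m; ΔE = Δλ × 111300 × cos(56.1360°) = +0.0009 × 111300 × 0.557223 = 55.8 m.

ΔN = 100 m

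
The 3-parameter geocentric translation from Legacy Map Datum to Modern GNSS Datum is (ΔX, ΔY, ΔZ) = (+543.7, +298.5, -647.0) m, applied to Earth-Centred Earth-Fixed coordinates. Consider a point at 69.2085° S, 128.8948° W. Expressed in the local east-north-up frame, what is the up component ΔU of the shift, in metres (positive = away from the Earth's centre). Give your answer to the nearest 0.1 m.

ΔU = 401.2 m

The local up (radial) axis is (cos φ cos λ, cos φ sin λ, sin φ), giving ΔU = -121.181 − 82.467 + 604.866 = 401.22 m.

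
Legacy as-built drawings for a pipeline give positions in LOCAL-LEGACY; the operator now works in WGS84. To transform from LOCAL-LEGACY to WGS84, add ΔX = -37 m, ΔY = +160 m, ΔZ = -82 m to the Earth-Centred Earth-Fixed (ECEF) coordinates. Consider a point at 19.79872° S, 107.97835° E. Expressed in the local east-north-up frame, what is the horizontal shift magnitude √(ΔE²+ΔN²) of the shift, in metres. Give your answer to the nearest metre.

26 m

At φ = -19.79872°, λ = 107.97835°: sin φ = -0.338717, cos φ = 0.940888, sin λ = 0.951173, cos λ = -0.308658.
ΔE = −sin λ·ΔX + cos λ·ΔY = −(0.951173)·(-37) + (-0.308658)·(160) = -14.19 m.
ΔN = −sin φ cos λ·ΔX − sin φ sin λ·ΔY + cos φ·ΔZ = −(-0.338717)(-0.308658)(-37) − (-0.338717)(0.951173)(160) + (0.940888)(-82) = -21.74 m.
Horizontal magnitude = √(ΔE² + ΔN²) = √((-14.19)² + (-21.74)²) = 25.96 m.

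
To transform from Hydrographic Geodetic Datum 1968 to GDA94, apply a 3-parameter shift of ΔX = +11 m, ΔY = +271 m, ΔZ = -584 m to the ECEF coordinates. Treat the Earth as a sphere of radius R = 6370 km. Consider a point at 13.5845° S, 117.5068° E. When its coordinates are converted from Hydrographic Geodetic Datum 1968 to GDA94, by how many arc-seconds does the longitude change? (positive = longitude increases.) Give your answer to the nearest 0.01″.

sin φ = -0.234879, cos φ = 0.972025, sin λ = 0.886956, cos λ = -0.461854.
East component: ΔE = −sin λ·ΔX + cos λ·ΔY = −(0.886956)(11) + (-0.461854)(271) = -134.92 m.
1° of latitude spans πR/180 = 111177 m; at latitude φ, 1° of longitude spans that × cos φ = 108067.2 m, so Δλ = -134.92 / 108067.2 × 3600 = -4.494″.

Δλ = -4.49″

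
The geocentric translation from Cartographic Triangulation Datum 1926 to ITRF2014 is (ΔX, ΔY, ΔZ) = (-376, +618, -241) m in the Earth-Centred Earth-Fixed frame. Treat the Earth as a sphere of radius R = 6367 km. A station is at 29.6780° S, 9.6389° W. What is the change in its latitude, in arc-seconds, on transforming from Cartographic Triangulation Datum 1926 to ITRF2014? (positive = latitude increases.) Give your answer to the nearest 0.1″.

sin φ = -0.495125, cos φ = 0.868822, sin λ = -0.167438, cos λ = 0.985883.
North component: ΔN = −sin φ cos λ·ΔX − sin φ sin λ·ΔY + cos φ·ΔZ = −(-0.495125)(0.985883)(-376) − (-0.495125)(-0.167438)(618) + (0.868822)(-241) = -444.16 m.
1° of latitude spans πR/180 = 111125 m, so Δφ = -444.16 / 111125 × 3600 = -14.389″.

Δφ = -14.4″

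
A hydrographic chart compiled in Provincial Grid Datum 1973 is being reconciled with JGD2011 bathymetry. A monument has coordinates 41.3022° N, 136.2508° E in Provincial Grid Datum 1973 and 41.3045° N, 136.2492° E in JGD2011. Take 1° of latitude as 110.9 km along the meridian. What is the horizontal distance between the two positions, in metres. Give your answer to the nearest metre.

Δφ = 41.3045° − 41.3022° = +0.0023°; Δλ = 136.2492° − 136.2508° = -0.0016°.
ΔN = Δφ × 110900 = 255.1 m; ΔE = Δλ × 110900 × cos(41.3022°) = -0.0016 × 110900 × 0.751239 = -133.3 m.
Distance = √(ΔE² + ΔN²) = √((-133.3)² + 255.1²) = 287.8 m.

288 m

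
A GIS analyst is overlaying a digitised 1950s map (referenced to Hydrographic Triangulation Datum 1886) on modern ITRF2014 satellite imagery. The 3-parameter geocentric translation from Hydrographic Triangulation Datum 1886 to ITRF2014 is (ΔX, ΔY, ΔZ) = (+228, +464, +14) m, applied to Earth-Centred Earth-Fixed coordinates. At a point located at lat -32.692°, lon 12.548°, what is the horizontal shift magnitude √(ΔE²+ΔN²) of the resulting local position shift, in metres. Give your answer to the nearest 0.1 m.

444.4 m

At φ = -32.692°, λ = 12.548°: sin φ = -0.540123, cos φ = 0.841586, sin λ = 0.217257, cos λ = 0.976114.
ΔE = −sin λ·ΔX + cos λ·ΔY = −(0.217257)·(228) + (0.976114)·(464) = 403.38 m.
ΔN = −sin φ cos λ·ΔX − sin φ sin λ·ΔY + cos φ·ΔZ = −(-0.540123)(0.976114)(228) − (-0.540123)(0.217257)(464) + (0.841586)(14) = 186.44 m.
Horizontal magnitude = √(ΔE² + ΔN²) = √(403.38² + 186.44²) = 444.38 m.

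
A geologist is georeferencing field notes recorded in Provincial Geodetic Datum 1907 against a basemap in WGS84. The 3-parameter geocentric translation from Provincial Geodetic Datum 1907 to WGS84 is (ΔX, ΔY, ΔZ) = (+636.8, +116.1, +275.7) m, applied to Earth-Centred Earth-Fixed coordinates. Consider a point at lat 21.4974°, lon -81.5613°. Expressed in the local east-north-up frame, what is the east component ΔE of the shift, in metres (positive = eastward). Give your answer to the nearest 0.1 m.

At φ = 21.4974°, λ = -81.5613°: sin φ = 0.366459, cos φ = 0.930434, sin λ = -0.989173, cos λ = 0.146751.
ΔE = −sin λ·ΔX + cos λ·ΔY = −(-0.989173)·(636.8) + (0.146751)·(116.1) = 646.94 m.

ΔE = 646.9 m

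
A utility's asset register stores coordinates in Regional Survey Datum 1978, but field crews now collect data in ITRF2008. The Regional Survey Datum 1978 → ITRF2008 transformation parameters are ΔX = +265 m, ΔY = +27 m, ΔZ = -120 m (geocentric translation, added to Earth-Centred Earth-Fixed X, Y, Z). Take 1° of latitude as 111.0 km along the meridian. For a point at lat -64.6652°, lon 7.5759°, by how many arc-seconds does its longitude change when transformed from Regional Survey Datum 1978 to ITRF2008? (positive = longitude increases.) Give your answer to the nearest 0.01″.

sin φ = -0.903823, cos φ = 0.427907, sin λ = 0.131839, cos λ = 0.991271.
East component: ΔE = −sin λ·ΔX + cos λ·ΔY = −(0.131839)(265) + (0.991271)(27) = -8.17 m.
1° of latitude spans 111000 m; at latitude φ, 1° of longitude spans that × cos φ = 47497.7 m, so Δλ = -8.17 / 47497.7 × 3600 = -0.619″.

Δλ = -0.62″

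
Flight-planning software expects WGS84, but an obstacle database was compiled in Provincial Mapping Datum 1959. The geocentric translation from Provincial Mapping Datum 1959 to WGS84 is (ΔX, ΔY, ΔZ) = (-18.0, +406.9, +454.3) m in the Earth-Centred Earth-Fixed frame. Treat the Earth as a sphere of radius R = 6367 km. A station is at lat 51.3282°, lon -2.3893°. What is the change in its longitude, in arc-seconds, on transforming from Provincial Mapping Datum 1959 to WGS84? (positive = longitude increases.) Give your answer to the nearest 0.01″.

sin φ = 0.780738, cos φ = 0.624858, sin λ = -0.041689, cos λ = 0.999131.
East component: ΔE = −sin λ·ΔX + cos λ·ΔY = −(-0.041689)(-18.0) + (0.999131)(406.9) = 405.80 m.
1° of latitude spans πR/180 = 111125 m; at latitude φ, 1° of longitude spans that × cos φ = 69437.5 m, so Δλ = 405.80 / 69437.5 × 3600 = 21.039″.

Δλ = 21.04″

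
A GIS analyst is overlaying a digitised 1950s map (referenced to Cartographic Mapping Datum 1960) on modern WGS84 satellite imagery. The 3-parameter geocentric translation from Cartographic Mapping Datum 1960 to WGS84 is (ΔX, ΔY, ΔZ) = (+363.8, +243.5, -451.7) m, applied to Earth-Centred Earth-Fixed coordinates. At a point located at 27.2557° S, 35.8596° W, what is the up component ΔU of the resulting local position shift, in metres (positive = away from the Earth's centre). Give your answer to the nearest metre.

The local up (radial) axis is (cos φ cos λ, cos φ sin λ, sin φ), giving ΔU = 262.107 − 126.805 + 206.862 = 342.16 m.

ΔU = 342 m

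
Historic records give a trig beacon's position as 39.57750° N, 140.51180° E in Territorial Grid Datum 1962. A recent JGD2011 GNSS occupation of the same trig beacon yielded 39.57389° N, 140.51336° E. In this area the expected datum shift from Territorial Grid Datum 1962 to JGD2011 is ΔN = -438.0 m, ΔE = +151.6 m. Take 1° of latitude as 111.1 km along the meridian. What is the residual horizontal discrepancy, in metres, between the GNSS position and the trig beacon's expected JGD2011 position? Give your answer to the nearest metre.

41 m

Observed coordinate differences: Δφ = -0.00361°, Δλ = +0.00156°.
Converting to metres (1° lat = 111100 m, cos φ = 0.770763): observed ΔN = -401.1 m, observed ΔE = 133.6 m.
Subtracting the expected shift leaves a residual of -401.1 − (-438.0) = 36.9 m north and 133.6 − (151.6) = -18.0 m east.
Residual distance = √(36.9² + (-18.0)²) = 41.1 m.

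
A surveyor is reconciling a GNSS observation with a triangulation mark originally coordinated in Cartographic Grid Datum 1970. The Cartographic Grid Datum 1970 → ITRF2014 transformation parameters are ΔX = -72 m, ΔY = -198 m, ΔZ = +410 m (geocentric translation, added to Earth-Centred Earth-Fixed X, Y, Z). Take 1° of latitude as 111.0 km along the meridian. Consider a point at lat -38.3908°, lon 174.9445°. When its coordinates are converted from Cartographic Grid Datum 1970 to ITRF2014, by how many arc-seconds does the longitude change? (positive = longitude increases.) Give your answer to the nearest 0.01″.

Δλ = 8.42″

sin φ = -0.621022, cos φ = 0.783793, sin λ = 0.088121, cos λ = -0.996110.
East component: ΔE = −sin λ·ΔX + cos λ·ΔY = −(0.088121)(-72) + (-0.996110)(-198) = 203.57 m.
1° of latitude spans 111000 m; at latitude φ, 1° of longitude spans that × cos φ = 87001.0 m, so Δλ = 203.57 / 87001.0 × 3600 = 8.424″.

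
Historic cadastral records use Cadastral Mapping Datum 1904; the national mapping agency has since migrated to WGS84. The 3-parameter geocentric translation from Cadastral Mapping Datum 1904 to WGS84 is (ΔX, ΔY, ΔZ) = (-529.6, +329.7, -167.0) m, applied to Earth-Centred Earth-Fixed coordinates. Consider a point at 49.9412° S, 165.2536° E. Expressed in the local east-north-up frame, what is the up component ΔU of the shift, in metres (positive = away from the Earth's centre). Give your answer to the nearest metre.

ΔU = 511 m

The local up (radial) axis is (cos φ cos λ, cos φ sin λ, sin φ), giving ΔU = 329.610 + 54.010 + 127.819 = 511.44 m.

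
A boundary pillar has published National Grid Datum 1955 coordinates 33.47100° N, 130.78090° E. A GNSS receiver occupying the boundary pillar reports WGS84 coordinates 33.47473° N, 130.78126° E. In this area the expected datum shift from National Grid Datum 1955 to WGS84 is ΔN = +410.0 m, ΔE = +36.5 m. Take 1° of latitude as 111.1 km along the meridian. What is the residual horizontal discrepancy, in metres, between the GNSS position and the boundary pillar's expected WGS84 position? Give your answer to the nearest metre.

Observed coordinate differences: Δφ = +0.00373°, Δλ = +0.00036°.
Converting to metres (1° lat = 111100 m, cos φ = 0.834165): observed ΔN = 414.4 m, observed ΔE = 33.4 m.
Subtracting the expected shift leaves a residual of 414.4 − (410.0) = 4.4 m north and 33.4 − (36.5) = -3.1 m east.
Residual distance = √(4.4² + (-3.1)²) = 5.4 m.

5 m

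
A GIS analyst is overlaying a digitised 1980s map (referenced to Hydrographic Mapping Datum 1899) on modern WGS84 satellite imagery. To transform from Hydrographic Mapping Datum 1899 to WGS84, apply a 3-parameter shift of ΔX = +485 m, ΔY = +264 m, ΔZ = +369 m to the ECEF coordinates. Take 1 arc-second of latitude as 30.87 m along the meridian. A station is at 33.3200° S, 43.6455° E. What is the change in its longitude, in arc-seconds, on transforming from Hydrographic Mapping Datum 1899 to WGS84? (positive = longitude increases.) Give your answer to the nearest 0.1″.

Δλ = -5.6″

sin φ = -0.549315, cos φ = 0.835616, sin λ = 0.690194, cos λ = 0.723624.
East component: ΔE = −sin λ·ΔX + cos λ·ΔY = −(0.690194)(485) + (0.723624)(264) = -143.71 m.
1° of latitude spans 3600 × 30.87 = 111132 m; at latitude φ, 1° of longitude spans that × cos φ = 92863.6 m, so Δλ = -143.71 / 92863.6 × 3600 = -5.571″.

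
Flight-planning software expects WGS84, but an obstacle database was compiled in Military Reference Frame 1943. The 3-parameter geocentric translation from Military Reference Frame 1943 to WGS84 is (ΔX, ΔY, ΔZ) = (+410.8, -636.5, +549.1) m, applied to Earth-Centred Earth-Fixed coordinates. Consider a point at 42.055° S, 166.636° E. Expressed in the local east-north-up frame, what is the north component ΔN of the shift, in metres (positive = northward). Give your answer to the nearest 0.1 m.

The local north axis is (−sin φ cos λ, −sin φ sin λ, cos φ), giving ΔN = -267.720 − 98.546 + 407.708 = 41.44 m.

ΔN = 41.4 m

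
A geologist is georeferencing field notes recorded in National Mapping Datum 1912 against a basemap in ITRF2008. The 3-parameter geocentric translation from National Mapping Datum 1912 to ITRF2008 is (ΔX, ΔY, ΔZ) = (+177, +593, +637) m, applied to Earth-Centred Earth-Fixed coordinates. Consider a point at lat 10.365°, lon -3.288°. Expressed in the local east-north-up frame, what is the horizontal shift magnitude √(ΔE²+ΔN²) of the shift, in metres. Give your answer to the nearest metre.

851 m

The local east axis at (φ, λ) is (−sin λ, cos λ, 0), so ΔE = −sin(-3.288°)·177 + cos(-3.288°)·593 = 602.18 m.
The local north axis is (−sin φ cos λ, −sin φ sin λ, cos φ), giving ΔN = -31.793 + 6.119 + 626.605 = 600.93 m.
Horizontal magnitude = √(ΔE² + ΔN²) = √(602.18² + 600.93²) = 850.73 m.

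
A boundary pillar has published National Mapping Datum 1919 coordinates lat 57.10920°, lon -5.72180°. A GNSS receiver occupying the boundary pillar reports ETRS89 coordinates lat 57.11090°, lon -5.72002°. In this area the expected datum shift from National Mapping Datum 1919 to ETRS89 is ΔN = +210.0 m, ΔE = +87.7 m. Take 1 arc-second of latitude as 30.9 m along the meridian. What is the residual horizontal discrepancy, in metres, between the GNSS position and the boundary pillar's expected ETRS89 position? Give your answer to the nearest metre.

Observed coordinate differences: Δφ = +0.00170°, Δλ = +0.00178°.
Converting to metres (1° lat = 111240 m, cos φ = 0.543040): observed ΔN = 189.1 m, observed ΔE = 107.5 m.
Subtracting the expected shift leaves a residual of 189.1 − (210.0) = -20.9 m north and 107.5 − (87.7) = 19.8 m east.
Residual distance = √((-20.9)² + 19.8²) = 28.8 m.

29 m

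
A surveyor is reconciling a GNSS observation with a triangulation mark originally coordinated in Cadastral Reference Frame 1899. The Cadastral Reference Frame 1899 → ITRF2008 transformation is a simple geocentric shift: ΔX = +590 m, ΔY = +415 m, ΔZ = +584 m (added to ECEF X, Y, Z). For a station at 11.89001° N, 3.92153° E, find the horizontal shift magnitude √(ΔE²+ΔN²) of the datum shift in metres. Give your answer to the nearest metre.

581 m

The local east axis at (φ, λ) is (−sin λ, cos λ, 0), so ΔE = −sin(3.92153°)·590 + cos(3.92153°)·415 = 373.68 m.
The local north axis is (−sin φ cos λ, −sin φ sin λ, cos φ), giving ΔN = -121.275 − 5.848 + 571.470 = 444.35 m.
Horizontal magnitude = √(ΔE² + ΔN²) = √(373.68² + 444.35²) = 580.59 m.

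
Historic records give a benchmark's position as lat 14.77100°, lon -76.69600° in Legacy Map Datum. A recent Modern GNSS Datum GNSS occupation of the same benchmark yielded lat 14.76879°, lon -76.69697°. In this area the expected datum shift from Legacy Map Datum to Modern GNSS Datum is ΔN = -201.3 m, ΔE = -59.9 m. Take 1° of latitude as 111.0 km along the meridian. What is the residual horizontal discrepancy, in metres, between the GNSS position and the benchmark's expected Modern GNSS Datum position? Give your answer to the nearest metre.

62 m

Observed coordinate differences: Δφ = -0.00221°, Δλ = -0.00097°.
Converting to metres (1° lat = 111000 m, cos φ = 0.966953): observed ΔN = -245.3 m, observed ΔE = -104.1 m.
Subtracting the expected shift leaves a residual of -245.3 − (-201.3) = -44.0 m north and -104.1 − (-59.9) = -44.2 m east.
Residual distance = √((-44.0)² + (-44.2)²) = 62.4 m.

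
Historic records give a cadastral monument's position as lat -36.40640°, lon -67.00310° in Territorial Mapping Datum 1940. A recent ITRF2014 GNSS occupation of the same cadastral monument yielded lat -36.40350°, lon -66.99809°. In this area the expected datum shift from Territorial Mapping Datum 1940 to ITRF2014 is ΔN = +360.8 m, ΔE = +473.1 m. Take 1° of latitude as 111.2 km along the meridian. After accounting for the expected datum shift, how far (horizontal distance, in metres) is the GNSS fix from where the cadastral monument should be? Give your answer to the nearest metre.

Observed coordinate differences: Δφ = +0.00290°, Δλ = +0.00501°.
Converting to metres (1° lat = 111200 m, cos φ = 0.804828): observed ΔN = 322.5 m, observed ΔE = 448.4 m.
Subtracting the expected shift leaves a residual of 322.5 − (360.8) = -38.3 m north and 448.4 − (473.1) = -24.7 m east.
Residual distance = √((-38.3)² + (-24.7)²) = 45.6 m.

46 m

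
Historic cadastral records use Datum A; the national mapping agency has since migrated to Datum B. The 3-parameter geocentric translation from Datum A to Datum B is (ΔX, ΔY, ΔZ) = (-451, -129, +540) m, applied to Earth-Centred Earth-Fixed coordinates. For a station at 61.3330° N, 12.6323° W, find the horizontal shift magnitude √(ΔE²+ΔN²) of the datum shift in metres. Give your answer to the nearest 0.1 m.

At φ = 61.3330°, λ = -12.6323°: sin φ = 0.877423, cos φ = 0.479718, sin λ = -0.218693, cos λ = 0.975794.
ΔE = −sin λ·ΔX + cos λ·ΔY = −(-0.218693)·(-451) + (0.975794)·(-129) = -224.51 m.
ΔN = −sin φ cos λ·ΔX − sin φ sin λ·ΔY + cos φ·ΔZ = −(0.877423)(0.975794)(-451) − (0.877423)(-0.218693)(-129) + (0.479718)(540) = 620.43 m.
Horizontal magnitude = √(ΔE² + ΔN²) = √((-224.51)² + 620.43²) = 659.80 m.

659.8 m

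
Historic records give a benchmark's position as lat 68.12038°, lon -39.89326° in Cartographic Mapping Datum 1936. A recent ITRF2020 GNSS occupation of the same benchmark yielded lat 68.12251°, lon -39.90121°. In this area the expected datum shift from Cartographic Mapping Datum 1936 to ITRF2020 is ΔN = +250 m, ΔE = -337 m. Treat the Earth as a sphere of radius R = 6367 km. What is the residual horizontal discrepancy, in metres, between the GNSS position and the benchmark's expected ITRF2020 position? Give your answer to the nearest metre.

15 m

Observed coordinate differences: Δφ = +0.00213°, Δλ = -0.00795°.
Converting to metres (1° lat = 111125 m, cos φ = 0.372658): observed ΔN = 236.7 m, observed ΔE = -329.2 m.
Subtracting the expected shift leaves a residual of 236.7 − (250) = -13.3 m north and -329.2 − (-337) = 7.8 m east.
Residual distance = √((-13.3)² + 7.8²) = 15.4 m.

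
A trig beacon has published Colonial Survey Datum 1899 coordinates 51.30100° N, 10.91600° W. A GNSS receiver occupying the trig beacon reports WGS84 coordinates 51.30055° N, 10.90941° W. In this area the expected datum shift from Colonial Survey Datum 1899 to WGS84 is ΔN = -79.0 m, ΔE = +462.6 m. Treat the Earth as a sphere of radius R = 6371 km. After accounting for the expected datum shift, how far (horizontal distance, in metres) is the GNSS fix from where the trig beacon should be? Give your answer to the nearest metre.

29 m

Observed coordinate differences: Δφ = -0.00045°, Δλ = +0.00659°.
Converting to metres (1° lat = 111195 m, cos φ = 0.625229): observed ΔN = -50.0 m, observed ΔE = 458.2 m.
Subtracting the expected shift leaves a residual of -50.0 − (-79.0) = 29.0 m north and 458.2 − (462.6) = -4.4 m east.
Residual distance = √(29.0² + (-4.4)²) = 29.3 m.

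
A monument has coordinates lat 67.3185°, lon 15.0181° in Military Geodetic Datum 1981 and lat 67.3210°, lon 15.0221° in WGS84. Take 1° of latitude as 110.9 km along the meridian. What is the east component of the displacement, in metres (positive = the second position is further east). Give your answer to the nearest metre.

ΔE = 171 m

Δφ = 67.3210° − 67.3185° = +0.0025°; Δλ = 15.0221° − 15.0181° = +0.0040°.
ΔN = Δφ × 110900 = 277.2 m; ΔE = Δλ × 110900 × cos(67.3185°) = +0.0040 × 110900 × 0.385608 = 171.1 m.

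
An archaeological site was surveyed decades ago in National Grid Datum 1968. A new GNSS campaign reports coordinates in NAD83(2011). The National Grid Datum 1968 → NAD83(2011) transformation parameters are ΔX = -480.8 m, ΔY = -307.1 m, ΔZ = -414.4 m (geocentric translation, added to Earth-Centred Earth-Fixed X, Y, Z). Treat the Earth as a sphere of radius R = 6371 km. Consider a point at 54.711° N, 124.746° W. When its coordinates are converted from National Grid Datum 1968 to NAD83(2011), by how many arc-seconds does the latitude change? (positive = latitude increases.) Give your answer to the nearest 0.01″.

sin φ = 0.816249, cos φ = 0.577701, sin λ = -0.821687, cos λ = -0.569939.
North component: ΔN = −sin φ cos λ·ΔX − sin φ sin λ·ΔY + cos φ·ΔZ = −(0.816249)(-0.569939)(-480.8) − (0.816249)(-0.821687)(-307.1) + (0.577701)(-414.4) = -669.05 m.
1° of latitude spans πR/180 = 111195 m, so Δφ = -669.05 / 111195 × 3600 = -21.661″.

Δφ = -21.66″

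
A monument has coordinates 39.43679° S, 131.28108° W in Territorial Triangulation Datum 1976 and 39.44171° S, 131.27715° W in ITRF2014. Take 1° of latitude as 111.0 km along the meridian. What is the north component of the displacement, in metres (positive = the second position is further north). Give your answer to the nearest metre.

Δφ = -39.44171° − -39.43679° = -0.00492°; Δλ = -131.27715° − -131.28108° = +0.00393°.
ΔN = Δφ × 111000 = -546.1 m; ΔE = Δλ × 111000 × cos(-39.43679°) = +0.00393 × 111000 × 0.772326 = 336.9 m.

ΔN = -546 m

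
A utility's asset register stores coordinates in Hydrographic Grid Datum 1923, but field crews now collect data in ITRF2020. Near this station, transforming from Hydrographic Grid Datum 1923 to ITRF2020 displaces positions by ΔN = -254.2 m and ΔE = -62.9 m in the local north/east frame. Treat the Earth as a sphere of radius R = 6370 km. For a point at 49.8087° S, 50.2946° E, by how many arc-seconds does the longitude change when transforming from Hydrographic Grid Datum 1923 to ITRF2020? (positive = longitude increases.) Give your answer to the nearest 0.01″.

Δλ = -3.16″

At latitude -49.8087°, cos φ = 0.645342.
One radian of longitude at latitude φ spans R cos φ, so Δλ = ΔE / (R cos φ) = -62.9 / (6370000 × 0.645342) = -1.5301e-05 rad = -3.156″.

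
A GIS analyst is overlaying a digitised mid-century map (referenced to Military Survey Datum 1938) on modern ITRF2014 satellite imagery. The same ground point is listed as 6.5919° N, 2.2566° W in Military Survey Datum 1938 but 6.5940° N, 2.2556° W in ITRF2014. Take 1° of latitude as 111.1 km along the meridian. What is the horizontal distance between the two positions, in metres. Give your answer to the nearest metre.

258 m

Δφ = 6.5940° − 6.5919° = +0.0021°; Δλ = -2.2556° − -2.2566° = +0.0010°.
ΔN = Δφ × 111100 = 233.3 m; ΔE = Δλ × 111100 × cos(6.5919°) = +0.0010 × 111100 × 0.993389 = 110.4 m.
Distance = √(ΔE² + ΔN²) = √(110.4² + 233.3²) = 258.1 m.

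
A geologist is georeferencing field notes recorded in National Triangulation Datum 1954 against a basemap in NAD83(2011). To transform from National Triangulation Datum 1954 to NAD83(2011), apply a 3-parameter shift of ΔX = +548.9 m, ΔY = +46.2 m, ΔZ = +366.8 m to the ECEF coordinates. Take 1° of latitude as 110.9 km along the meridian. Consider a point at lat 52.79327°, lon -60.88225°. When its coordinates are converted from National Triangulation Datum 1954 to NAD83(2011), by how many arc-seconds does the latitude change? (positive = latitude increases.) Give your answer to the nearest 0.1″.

Δφ = 1.3″

sin φ = 0.796459, cos φ = 0.604693, sin λ = -0.873622, cos λ = 0.486606.
North component: ΔN = −sin φ cos λ·ΔX − sin φ sin λ·ΔY + cos φ·ΔZ = −(0.796459)(0.486606)(548.9) − (0.796459)(-0.873622)(46.2) + (0.604693)(366.8) = 41.21 m.
1° of latitude spans 110900 m, so Δφ = 41.21 / 110900 × 3600 = 1.338″.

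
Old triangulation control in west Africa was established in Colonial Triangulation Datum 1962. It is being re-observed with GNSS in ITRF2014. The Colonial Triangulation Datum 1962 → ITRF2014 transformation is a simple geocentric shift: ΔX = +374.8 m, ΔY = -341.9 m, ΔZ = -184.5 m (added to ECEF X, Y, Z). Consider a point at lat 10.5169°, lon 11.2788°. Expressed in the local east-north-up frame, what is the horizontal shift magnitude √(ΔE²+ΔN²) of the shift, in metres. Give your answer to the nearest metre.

472 m

At φ = 10.5169°, λ = 11.2788°: sin φ = 0.182526, cos φ = 0.983201, sin λ = 0.195583, cos λ = 0.980687.
ΔE = −sin λ·ΔX + cos λ·ΔY = −(0.195583)·(374.8) + (0.980687)·(-341.9) = -408.60 m.
ΔN = −sin φ cos λ·ΔX − sin φ sin λ·ΔY + cos φ·ΔZ = −(0.182526)(0.980687)(374.8) − (0.182526)(0.195583)(-341.9) + (0.983201)(-184.5) = -236.28 m.
Horizontal magnitude = √(ΔE² + ΔN²) = √((-408.60)² + (-236.28)²) = 472.00 m.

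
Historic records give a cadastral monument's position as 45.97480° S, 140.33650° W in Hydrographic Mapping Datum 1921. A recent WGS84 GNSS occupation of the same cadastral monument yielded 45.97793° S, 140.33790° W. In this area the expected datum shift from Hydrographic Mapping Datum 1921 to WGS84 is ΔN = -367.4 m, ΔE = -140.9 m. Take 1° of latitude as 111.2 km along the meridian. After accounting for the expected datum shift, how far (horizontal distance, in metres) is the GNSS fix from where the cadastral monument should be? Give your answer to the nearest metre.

Observed coordinate differences: Δφ = -0.00313°, Δλ = -0.00140°.
Converting to metres (1° lat = 111200 m, cos φ = 0.694975): observed ΔN = -348.1 m, observed ΔE = -108.2 m.
Subtracting the expected shift leaves a residual of -348.1 − (-367.4) = 19.3 m north and -108.2 − (-140.9) = 32.7 m east.
Residual distance = √(19.3² + 32.7²) = 38.0 m.

38 m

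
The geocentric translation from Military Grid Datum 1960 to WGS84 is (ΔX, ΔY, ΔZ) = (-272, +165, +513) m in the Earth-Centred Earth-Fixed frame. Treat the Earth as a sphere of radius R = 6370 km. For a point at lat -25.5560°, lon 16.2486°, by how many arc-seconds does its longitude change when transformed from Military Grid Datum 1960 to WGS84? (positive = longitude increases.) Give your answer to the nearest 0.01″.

sin φ = -0.431393, cos φ = 0.902164, sin λ = 0.279806, cos λ = 0.960057.
East component: ΔE = −sin λ·ΔX + cos λ·ΔY = −(0.279806)(-272) + (0.960057)(165) = 234.52 m.
1° of latitude spans πR/180 = 111177 m; at latitude φ, 1° of longitude spans that × cos φ = 100300.3 m, so Δλ = 234.52 / 100300.3 × 3600 = 8.417″.

Δλ = 8.42″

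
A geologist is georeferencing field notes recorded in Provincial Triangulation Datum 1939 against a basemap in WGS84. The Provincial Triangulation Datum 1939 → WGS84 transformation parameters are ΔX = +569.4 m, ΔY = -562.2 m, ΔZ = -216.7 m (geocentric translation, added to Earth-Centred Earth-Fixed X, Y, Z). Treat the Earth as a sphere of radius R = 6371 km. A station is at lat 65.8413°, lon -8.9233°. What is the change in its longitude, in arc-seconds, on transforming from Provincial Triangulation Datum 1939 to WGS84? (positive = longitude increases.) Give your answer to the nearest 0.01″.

sin φ = 0.912415, cos φ = 0.409265, sin λ = -0.155112, cos λ = 0.987897.
East component: ΔE = −sin λ·ΔX + cos λ·ΔY = −(-0.155112)(569.4) + (0.987897)(-562.2) = -467.07 m.
1° of latitude spans πR/180 = 111195 m; at latitude φ, 1° of longitude spans that × cos φ = 45508.2 m, so Δλ = -467.07 / 45508.2 × 3600 = -36.949″.

Δλ = -36.95″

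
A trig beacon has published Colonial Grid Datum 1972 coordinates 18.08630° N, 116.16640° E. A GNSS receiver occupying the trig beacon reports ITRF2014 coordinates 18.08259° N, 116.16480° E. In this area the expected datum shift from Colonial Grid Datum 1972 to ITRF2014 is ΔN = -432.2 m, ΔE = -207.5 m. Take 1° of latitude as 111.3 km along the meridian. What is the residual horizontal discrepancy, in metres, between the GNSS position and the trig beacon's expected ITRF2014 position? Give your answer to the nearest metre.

Observed coordinate differences: Δφ = -0.00371°, Δλ = -0.00160°.
Converting to metres (1° lat = 111300 m, cos φ = 0.950590): observed ΔN = -412.9 m, observed ΔE = -169.3 m.
Subtracting the expected shift leaves a residual of -412.9 − (-432.2) = 19.3 m north and -169.3 − (-207.5) = 38.2 m east.
Residual distance = √(19.3² + 38.2²) = 42.8 m.

43 m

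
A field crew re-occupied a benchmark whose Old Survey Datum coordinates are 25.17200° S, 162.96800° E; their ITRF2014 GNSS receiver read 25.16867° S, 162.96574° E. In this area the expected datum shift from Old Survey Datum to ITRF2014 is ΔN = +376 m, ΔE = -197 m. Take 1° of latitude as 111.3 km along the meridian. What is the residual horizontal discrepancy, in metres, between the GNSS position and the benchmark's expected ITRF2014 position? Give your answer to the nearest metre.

Observed coordinate differences: Δφ = +0.00333°, Δλ = -0.00226°.
Converting to metres (1° lat = 111300 m, cos φ = 0.905035): observed ΔN = 370.6 m, observed ΔE = -227.7 m.
Subtracting the expected shift leaves a residual of 370.6 − (376) = -5.4 m north and -227.7 − (-197) = -30.7 m east.
Residual distance = √((-5.4)² + (-30.7)²) = 31.1 m.

31 m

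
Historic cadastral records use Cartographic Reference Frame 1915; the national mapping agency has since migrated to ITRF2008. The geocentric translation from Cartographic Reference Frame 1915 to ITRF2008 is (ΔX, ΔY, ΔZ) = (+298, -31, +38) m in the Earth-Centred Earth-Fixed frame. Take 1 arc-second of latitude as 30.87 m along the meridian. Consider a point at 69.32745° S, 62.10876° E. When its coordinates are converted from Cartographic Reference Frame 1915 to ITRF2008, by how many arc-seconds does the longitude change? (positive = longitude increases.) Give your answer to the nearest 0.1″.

sin φ = -0.935613, cos φ = 0.353027, sin λ = 0.883837, cos λ = 0.467795.
East component: ΔE = −sin λ·ΔX + cos λ·ΔY = −(0.883837)(298) + (0.467795)(-31) = -277.89 m.
1° of latitude spans 3600 × 30.87 = 111132 m; at latitude φ, 1° of longitude spans that × cos φ = 39232.6 m, so Δλ = -277.89 / 39232.6 × 3600 = -25.499″.

Δλ = -25.5″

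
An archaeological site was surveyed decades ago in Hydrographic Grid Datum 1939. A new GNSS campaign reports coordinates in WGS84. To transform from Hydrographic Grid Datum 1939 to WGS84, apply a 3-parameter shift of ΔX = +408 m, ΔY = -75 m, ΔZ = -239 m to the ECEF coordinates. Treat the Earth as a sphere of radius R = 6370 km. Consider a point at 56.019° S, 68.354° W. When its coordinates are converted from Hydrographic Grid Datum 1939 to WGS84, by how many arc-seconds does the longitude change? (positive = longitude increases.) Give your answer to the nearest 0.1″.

sin φ = -0.829223, cos φ = 0.558918, sin λ = -0.929481, cos λ = 0.368871.
East component: ΔE = −sin λ·ΔX + cos λ·ΔY = −(-0.929481)(408) + (0.368871)(-75) = 351.56 m.
1° of latitude spans πR/180 = 111177 m; at latitude φ, 1° of longitude spans that × cos φ = 62139.1 m, so Δλ = 351.56 / 62139.1 × 3600 = 20.368″.

Δλ = 20.4″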